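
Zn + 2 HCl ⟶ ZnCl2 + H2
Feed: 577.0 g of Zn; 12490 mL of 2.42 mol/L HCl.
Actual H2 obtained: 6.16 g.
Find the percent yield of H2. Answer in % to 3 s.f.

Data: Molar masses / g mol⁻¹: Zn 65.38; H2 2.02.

34.6 %

n(Zn) = 577.0 / 65.38 = 8.825 mol
n(HCl) = 2.42 × 12490/1000 = 30.23 mol
n/ν for Zn = 8.825/1 = 8.825
n/ν for HCl = 30.23/2 = 15.12
Smallest n/ν is Zn → limiting reagent.
theoretical n(H2) = (1/1) × 8.825 = 8.825 mol → 17.83 g
% yield = 6.16 / 17.83 × 100 = 34.55 %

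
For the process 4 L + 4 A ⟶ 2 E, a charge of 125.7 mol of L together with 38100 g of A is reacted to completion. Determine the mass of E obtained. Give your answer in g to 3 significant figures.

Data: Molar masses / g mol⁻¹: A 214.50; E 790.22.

n(L) = 125.7 mol
n(A) = 38100 / 214.50 = 177.6 mol
n/ν for L = 125.7/4 = 31.43
n/ν for A = 177.6/4 = 44.40
Smallest n/ν is L → limiting reagent.
n(E) = (2/4) × 125.7 = 62.85 mol
mass = 62.85 × 790.22 = 49670 g

49700 g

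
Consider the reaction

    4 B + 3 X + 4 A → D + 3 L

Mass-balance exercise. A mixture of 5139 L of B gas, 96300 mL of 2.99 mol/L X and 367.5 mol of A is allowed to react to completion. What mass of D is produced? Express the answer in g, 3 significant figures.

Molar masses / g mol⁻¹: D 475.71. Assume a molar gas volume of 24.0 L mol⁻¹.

25500 g

n(B) = 5139 / 24.0 = 214.1 mol
n(X) = 2.99 × 96300/1000 = 287.9 mol
n(A) = 367.5 mol
n/ν → B: 53.53, X: 95.97, A: 91.88; B is limiting.
n(D) = (1/4) × 214.1 = 53.53 mol
mass = 53.53 × 475.71 = 25460 g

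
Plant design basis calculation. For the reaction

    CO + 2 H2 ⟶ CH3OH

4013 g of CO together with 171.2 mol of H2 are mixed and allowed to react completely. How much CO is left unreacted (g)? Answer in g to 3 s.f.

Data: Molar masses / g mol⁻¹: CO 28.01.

n(CO) = 4013 / 28.01 = 143.3 mol
n(H2) = 171.2 mol
n/ν for CO = 143.3/1 = 143.3
n/ν for H2 = 171.2/2 = 85.60
Smallest n/ν is H2 → limiting reagent.
CO consumed = (1/2) × 171.2 = 85.60 mol
CO remaining = 143.3 − 85.60 = 57.70 mol
mass = 57.70 × 28.01 = 1616 g

1620 g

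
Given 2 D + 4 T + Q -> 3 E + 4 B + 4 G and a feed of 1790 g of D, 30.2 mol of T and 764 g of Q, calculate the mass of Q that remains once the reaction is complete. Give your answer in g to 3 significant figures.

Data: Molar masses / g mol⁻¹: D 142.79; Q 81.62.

n(D) = 1790 / 142.79 = 12.54 mol
n(T) = 30.20 mol
n(Q) = 764.0 / 81.62 = 9.360 mol
n/ν for D = 12.54/2 = 6.270
n/ν for T = 30.20/4 = 7.550
n/ν for Q = 9.360/1 = 9.360
Smallest n/ν is D → limiting reagent.
Q consumed = (1/2) × 12.54 = 6.270 mol
Q remaining = 9.360 − 6.270 = 3.090 mol
mass = 3.090 × 81.62 = 252.2 g

252 g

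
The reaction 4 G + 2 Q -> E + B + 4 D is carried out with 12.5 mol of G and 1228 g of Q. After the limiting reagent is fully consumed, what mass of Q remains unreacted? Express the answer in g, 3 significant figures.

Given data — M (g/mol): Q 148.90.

n(G) = 12.50 mol
n(Q) = 1228 / 148.90 = 8.247 mol
n/ν for G = 12.50/4 = 3.125
n/ν for Q = 8.247/2 = 4.124
Smallest n/ν is G → limiting reagent.
Q consumed = (2/4) × 12.50 = 6.250 mol
Q remaining = 8.247 − 6.250 = 1.997 mol
mass = 1.997 × 148.90 = 297.4 g

297 g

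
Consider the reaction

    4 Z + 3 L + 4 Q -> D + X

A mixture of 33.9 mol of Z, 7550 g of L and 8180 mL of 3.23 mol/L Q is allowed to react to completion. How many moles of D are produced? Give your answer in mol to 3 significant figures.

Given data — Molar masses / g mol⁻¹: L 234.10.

n(Z) = 33.90 mol
n(L) = 7550 / 234.10 = 32.25 mol
n(Q) = 3.23 × 8180/1000 = 26.42 mol
n/ν → Z: 8.475, L: 10.75, Q: 6.605; Q is limiting.
n(D) = (1/4) × 26.42 = 6.605 mol

6.61 mol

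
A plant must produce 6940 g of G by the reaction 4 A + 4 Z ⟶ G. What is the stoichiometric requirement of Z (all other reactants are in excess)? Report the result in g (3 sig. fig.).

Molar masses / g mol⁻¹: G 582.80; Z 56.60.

2700 g

n(G) = 6940 / 582.80 = 11.91 mol
n(Z) = (4/1) × 11.91 = 47.64 mol
mass = 47.64 × 56.60 = 2696 g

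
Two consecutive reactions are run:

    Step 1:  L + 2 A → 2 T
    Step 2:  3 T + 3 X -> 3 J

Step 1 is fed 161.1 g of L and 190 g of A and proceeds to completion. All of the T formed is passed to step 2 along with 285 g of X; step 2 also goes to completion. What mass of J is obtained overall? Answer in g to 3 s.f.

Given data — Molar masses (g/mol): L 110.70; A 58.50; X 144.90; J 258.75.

509 g

Step 1:
n(L) = 161.1 / 110.70 = 1.455 mol
n(A) = 190.0 / 58.50 = 3.248 mol
n/ν for L = 1.455/1 = 1.455
n/ν for A = 3.248/2 = 1.624
Smallest n/ν is L → limiting reagent.
n(T) produced = (2/1) × 1.455 = 2.910 mol
Step 2:
n(T) available = 2.910 mol
n(X) = 285.0 / 144.90 = 1.967 mol
n/ν for T = 2.910/3 = 0.9700
n/ν for X = 1.967/3 = 0.6557
Smallest n/ν is X → limiting reagent.
n(J) = (3/3) × 1.967 = 1.967 mol
mass = 1.967 × 258.75 = 509.0 g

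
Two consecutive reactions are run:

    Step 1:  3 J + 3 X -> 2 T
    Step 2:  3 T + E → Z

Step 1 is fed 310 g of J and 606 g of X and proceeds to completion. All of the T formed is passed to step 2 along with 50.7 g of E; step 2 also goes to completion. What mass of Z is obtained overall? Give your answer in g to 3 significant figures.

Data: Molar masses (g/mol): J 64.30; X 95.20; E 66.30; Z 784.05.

Step 1:
n(J) = 310.0 / 64.30 = 4.821 mol
n(X) = 606.0 / 95.20 = 6.366 mol
n/ν → J: 1.607, X: 2.122; J is limiting.
n(T) produced = (2/3) × 4.821 = 3.214 mol
Step 2:
n(T) available = 3.214 mol
n(E) = 50.70 / 66.30 = 0.7647 mol
n/ν → T: 1.071, E: 0.7647; E is limiting.
n(Z) = (1/1) × 0.7647 = 0.7647 mol
mass = 0.7647 × 784.05 = 599.6 g

600 g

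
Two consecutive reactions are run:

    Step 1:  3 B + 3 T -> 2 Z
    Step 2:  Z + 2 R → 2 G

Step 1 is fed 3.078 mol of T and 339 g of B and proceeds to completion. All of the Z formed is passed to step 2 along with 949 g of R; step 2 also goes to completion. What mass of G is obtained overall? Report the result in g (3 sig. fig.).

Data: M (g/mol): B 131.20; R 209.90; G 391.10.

Step 1:
n(T) = 3.078 mol
n(B) = 339.0 / 131.20 = 2.584 mol
n/ν for T = 3.078/3 = 1.026
n/ν for B = 2.584/3 = 0.8613
Smallest n/ν is B → limiting reagent.
n(Z) produced = (2/3) × 2.584 = 1.723 mol
Step 2:
n(Z) available = 1.723 mol
n(R) = 949.0 / 209.90 = 4.521 mol
n/ν for Z = 1.723/1 = 1.723
n/ν for R = 4.521/2 = 2.261
Smallest n/ν is Z → limiting reagent.
n(G) = (2/1) × 1.723 = 3.446 mol
mass = 3.446 × 391.10 = 1348 g

1350 g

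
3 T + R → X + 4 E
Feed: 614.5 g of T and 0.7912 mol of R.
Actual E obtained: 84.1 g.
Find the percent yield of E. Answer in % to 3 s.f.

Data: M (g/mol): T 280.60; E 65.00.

44.3 %

n(T) = 614.5 / 280.60 = 2.190 mol
n(R) = 0.7912 mol
n/ν → T: 0.7300, R: 0.7912; T is limiting.
theoretical n(E) = (4/3) × 2.190 = 2.920 mol → 189.8 g
% yield = 84.1 / 189.8 × 100 = 44.31 %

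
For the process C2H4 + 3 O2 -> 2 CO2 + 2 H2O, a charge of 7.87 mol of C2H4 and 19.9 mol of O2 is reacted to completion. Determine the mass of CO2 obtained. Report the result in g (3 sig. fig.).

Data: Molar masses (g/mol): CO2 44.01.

n(C2H4) = 7.870 mol
n(O2) = 19.90 mol
n/ν for C2H4 = 7.870/1 = 7.870
n/ν for O2 = 19.90/3 = 6.633
Smallest n/ν is O2 → limiting reagent.
n(CO2) = (2/3) × 19.90 = 13.27 mol
mass = 13.27 × 44.01 = 584.0 g

584 g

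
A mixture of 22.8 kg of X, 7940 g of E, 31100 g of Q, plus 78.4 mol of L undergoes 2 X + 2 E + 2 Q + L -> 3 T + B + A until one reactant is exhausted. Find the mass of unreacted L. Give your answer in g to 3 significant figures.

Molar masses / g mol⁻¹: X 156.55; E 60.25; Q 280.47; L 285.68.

n(X) = 22.80×1000 / 156.55 = 145.6 mol
n(E) = 7940 / 60.25 = 131.8 mol
n(Q) = 31100 / 280.47 = 110.9 mol
n(L) = 78.40 mol
n/ν for X = 145.6/2 = 72.80
n/ν for E = 131.8/2 = 65.90
n/ν for Q = 110.9/2 = 55.45
n/ν for L = 78.40/1 = 78.40
Smallest n/ν is Q → limiting reagent.
L consumed = (1/2) × 110.9 = 55.45 mol
L remaining = 78.40 − 55.45 = 22.95 mol
mass = 22.95 × 285.68 = 6556 g

6560 g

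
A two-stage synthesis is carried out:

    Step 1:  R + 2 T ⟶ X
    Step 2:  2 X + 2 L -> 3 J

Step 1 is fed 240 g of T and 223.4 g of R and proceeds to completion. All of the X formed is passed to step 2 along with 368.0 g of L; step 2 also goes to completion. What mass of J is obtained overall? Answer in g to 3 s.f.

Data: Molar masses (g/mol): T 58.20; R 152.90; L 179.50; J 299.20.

Step 1:
n(T) = 240.0 / 58.20 = 4.124 mol
n(R) = 223.4 / 152.90 = 1.461 mol
n/ν for T = 4.124/2 = 2.062
n/ν for R = 1.461/1 = 1.461
Smallest n/ν is R → limiting reagent.
n(X) produced = (1/1) × 1.461 = 1.461 mol
Step 2:
n(X) available = 1.461 mol
n(L) = 368.0 / 179.50 = 2.050 mol
n/ν for X = 1.461/2 = 0.7305
n/ν for L = 2.050/2 = 1.025
Smallest n/ν is X → limiting reagent.
n(J) = (3/2) × 1.461 = 2.192 mol
mass = 2.192 × 299.20 = 655.8 g

656 g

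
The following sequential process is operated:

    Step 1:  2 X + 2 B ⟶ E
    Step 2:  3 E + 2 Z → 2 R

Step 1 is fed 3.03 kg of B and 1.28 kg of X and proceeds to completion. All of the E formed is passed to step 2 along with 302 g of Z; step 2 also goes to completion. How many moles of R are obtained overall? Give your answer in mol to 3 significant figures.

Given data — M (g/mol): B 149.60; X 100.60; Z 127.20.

2.37 mol

Step 1:
n(B) = 3.030×1000 / 149.60 = 20.25 mol
n(X) = 1.280×1000 / 100.60 = 12.72 mol
n/ν → B: 10.13, X: 6.360; X is limiting.
n(E) produced = (1/2) × 12.72 = 6.360 mol
Step 2:
n(E) available = 6.360 mol
n(Z) = 302.0 / 127.20 = 2.374 mol
n/ν → E: 2.120, Z: 1.187; Z is limiting.
n(R) = (2/2) × 2.374 = 2.374 mol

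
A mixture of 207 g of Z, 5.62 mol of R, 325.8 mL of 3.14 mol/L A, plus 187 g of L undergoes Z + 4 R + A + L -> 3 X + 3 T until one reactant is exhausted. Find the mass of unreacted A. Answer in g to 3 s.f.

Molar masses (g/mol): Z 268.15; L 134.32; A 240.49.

n(Z) = 207.0 / 268.15 = 0.7720 mol
n(R) = 5.620 mol
n(A) = 3.14 × 325.8/1000 = 1.023 mol
n(L) = 187.0 / 134.32 = 1.392 mol
n/ν for Z = 0.7720/1 = 0.7720
n/ν for R = 5.620/4 = 1.405
n/ν for A = 1.023/1 = 1.023
n/ν for L = 1.392/1 = 1.392
Smallest n/ν is Z → limiting reagent.
A consumed = (1/1) × 0.7720 = 0.7720 mol
A remaining = 1.023 − 0.7720 = 0.2510 mol
mass = 0.2510 × 240.49 = 60.36 g

60.4 g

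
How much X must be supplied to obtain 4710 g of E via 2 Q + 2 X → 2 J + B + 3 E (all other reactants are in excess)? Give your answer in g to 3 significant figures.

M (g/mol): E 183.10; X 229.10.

3930 g

n(E) = 4710 / 183.10 = 25.72 mol
n(X) = (2/3) × 25.72 = 17.15 mol
mass = 17.15 × 229.10 = 3929 g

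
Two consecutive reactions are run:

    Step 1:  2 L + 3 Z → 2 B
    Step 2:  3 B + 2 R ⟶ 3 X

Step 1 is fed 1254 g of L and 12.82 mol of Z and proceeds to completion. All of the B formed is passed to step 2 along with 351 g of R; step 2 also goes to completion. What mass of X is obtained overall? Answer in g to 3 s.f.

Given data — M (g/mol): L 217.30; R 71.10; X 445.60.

2570 g

Step 1:
n(L) = 1254 / 217.30 = 5.771 mol
n(Z) = 12.82 mol
n/ν for L = 5.771/2 = 2.886
n/ν for Z = 12.82/3 = 4.273
Smallest n/ν is L → limiting reagent.
n(B) produced = (2/2) × 5.771 = 5.771 mol
Step 2:
n(B) available = 5.771 mol
n(R) = 351.0 / 71.10 = 4.937 mol
n/ν for B = 5.771/3 = 1.924
n/ν for R = 4.937/2 = 2.469
Smallest n/ν is B → limiting reagent.
n(X) = (3/3) × 5.771 = 5.771 mol
mass = 5.771 × 445.60 = 2572 g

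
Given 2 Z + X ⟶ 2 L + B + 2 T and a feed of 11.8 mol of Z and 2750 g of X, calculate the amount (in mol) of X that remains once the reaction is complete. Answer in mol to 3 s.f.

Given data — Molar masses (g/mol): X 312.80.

2.89 mol

n(Z) = 11.80 mol
n(X) = 2750 / 312.80 = 8.792 mol
n/ν for Z = 11.80/2 = 5.900
n/ν for X = 8.792/1 = 8.792
Smallest n/ν is Z → limiting reagent.
X consumed = (1/2) × 11.80 = 5.900 mol
X remaining = 8.792 − 5.900 = 2.892 mol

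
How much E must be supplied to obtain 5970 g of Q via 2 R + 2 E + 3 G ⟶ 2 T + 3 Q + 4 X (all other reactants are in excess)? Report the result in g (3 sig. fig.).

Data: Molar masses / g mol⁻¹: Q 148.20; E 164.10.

n(Q) = 5970 / 148.20 = 40.28 mol
n(E) = (2/3) × 40.28 = 26.85 mol
mass = 26.85 × 164.10 = 4406 g

4410 g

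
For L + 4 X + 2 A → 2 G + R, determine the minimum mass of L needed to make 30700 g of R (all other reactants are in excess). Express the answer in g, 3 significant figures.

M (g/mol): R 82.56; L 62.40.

23200 g

n(R) = 30700 / 82.56 = 371.9 mol
n(L) = (1/1) × 371.9 = 371.9 mol
mass = 371.9 × 62.40 = 23210 g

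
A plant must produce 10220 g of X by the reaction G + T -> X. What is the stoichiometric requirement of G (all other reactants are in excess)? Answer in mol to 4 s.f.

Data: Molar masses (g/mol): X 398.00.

25.68 mol

n(X) = 10220 / 398.00 = 25.68 mol
n(G) = (1/1) × 25.68 = 25.68 mol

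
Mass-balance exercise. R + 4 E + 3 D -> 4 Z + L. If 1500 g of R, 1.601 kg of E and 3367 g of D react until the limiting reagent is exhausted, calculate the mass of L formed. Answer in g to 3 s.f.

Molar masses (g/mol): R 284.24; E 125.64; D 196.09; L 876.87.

2790 g

n(R) = 1500 / 284.24 = 5.277 mol
n(E) = 1.601×1000 / 125.64 = 12.74 mol
n(D) = 3367 / 196.09 = 17.17 mol
n/ν → R: 5.277, E: 3.185, D: 5.723; E is limiting.
n(L) = (1/4) × 12.74 = 3.185 mol
mass = 3.185 × 876.87 = 2793 g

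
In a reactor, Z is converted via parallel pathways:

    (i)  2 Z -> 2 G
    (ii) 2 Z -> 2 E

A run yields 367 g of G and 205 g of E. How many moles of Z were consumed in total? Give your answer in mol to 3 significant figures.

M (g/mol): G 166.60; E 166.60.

3.43 mol

n(G) = 367 / 166.60 = 2.203 mol
n(E) = 205 / 166.60 = 1.230 mol
n(Z) via (i) = (2/2)×2.203 = 2.203 mol
n(Z) via (ii) = (2/2)×1.230 = 1.230 mol
total n(Z) = 2.203 + 1.230 = 3.433 mol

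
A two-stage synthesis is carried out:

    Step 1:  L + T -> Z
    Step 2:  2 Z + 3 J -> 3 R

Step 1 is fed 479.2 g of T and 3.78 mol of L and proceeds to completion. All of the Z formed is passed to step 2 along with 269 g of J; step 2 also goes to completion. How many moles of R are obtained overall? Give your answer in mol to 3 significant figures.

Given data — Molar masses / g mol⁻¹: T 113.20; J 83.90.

Step 1:
n(T) = 479.2 / 113.20 = 4.233 mol
n(L) = 3.780 mol
n/ν for T = 4.233/1 = 4.233
n/ν for L = 3.780/1 = 3.780
Smallest n/ν is L → limiting reagent.
n(Z) produced = (1/1) × 3.780 = 3.780 mol
Step 2:
n(Z) available = 3.780 mol
n(J) = 269.0 / 83.90 = 3.206 mol
n/ν for Z = 3.780/2 = 1.890
n/ν for J = 3.206/3 = 1.069
Smallest n/ν is J → limiting reagent.
n(R) = (3/3) × 3.206 = 3.206 mol

3.21 mol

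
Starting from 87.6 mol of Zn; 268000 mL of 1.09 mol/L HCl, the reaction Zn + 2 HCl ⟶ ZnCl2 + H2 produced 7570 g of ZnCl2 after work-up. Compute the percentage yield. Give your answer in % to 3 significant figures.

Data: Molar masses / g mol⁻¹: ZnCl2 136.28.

63.4 %

n(Zn) = 87.60 mol
n(HCl) = 1.09 × 268000/1000 = 292.1 mol
n/ν → Zn: 87.60, HCl: 146.1; Zn is limiting.
theoretical n(ZnCl2) = (1/1) × 87.60 = 87.60 mol → 11940 g
% yield = 7570 / 11940 × 100 = 63.40 %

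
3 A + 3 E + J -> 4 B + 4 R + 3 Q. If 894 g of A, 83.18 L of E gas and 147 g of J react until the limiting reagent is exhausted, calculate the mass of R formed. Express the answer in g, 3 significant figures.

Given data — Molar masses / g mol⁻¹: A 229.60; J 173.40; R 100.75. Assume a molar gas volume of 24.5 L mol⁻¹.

342 g

n(A) = 894.0 / 229.60 = 3.894 mol
n(E) = 83.18 / 24.5 = 3.395 mol
n(J) = 147.0 / 173.40 = 0.8478 mol
n/ν for A = 3.894/3 = 1.298
n/ν for E = 3.395/3 = 1.132
n/ν for J = 0.8478/1 = 0.8478
Smallest n/ν is J → limiting reagent.
n(R) = (4/1) × 0.8478 = 3.391 mol
mass = 3.391 × 100.75 = 341.6 g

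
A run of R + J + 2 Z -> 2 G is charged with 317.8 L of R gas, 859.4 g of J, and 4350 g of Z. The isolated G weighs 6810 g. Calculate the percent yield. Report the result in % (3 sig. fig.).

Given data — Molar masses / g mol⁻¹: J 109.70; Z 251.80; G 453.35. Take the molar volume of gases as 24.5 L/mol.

n(R) = 317.8 / 24.5 = 12.97 mol
n(J) = 859.4 / 109.70 = 7.834 mol
n(Z) = 4350 / 251.80 = 17.28 mol
n/ν for R = 12.97/1 = 12.97
n/ν for J = 7.834/1 = 7.834
n/ν for Z = 17.28/2 = 8.640
Smallest n/ν is J → limiting reagent.
theoretical n(G) = (2/1) × 7.834 = 15.67 mol → 7104 g
% yield = 6810 / 7104 × 100 = 95.86 %

95.9 %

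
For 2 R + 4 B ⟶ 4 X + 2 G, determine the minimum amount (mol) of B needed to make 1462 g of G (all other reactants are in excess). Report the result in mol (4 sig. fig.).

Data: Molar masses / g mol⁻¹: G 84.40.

n(G) = 1462 / 84.40 = 17.32 mol
n(B) = (4/2) × 17.32 = 34.64 mol

34.64 mol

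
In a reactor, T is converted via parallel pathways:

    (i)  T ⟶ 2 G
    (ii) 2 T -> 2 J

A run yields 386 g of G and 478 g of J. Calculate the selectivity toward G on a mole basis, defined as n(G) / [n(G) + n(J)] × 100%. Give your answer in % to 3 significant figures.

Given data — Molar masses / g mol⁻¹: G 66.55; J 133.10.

61.8 %

n(G) = 386 / 66.55 = 5.800 mol
n(J) = 478 / 133.10 = 3.591 mol
selectivity = 5.800/(5.800+3.591) × 100 = 61.76 %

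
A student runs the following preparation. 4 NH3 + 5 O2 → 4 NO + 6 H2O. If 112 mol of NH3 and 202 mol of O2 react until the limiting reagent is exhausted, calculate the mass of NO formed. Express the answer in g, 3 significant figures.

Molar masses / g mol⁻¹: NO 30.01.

n(NH3) = 112.0 mol
n(O2) = 202.0 mol
n/ν for NH3 = 112.0/4 = 28.00
n/ν for O2 = 202.0/5 = 40.40
Smallest n/ν is NH3 → limiting reagent.
n(NO) = (4/4) × 112.0 = 112.0 mol
mass = 112.0 × 30.01 = 3361 g

3360 g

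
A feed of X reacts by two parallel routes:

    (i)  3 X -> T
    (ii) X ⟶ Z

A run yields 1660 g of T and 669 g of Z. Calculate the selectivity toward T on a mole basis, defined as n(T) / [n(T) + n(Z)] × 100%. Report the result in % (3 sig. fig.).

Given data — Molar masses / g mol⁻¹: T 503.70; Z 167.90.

n(T) = 1660 / 503.70 = 3.296 mol
n(Z) = 669 / 167.90 = 3.985 mol
selectivity = 3.296/(3.296+3.985) × 100 = 45.27 %

45.3 %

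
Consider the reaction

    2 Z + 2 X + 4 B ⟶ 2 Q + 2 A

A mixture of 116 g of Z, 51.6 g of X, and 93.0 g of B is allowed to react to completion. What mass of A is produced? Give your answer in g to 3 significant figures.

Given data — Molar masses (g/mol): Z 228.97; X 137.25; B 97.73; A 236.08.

88.8 g

n(Z) = 116.0 / 228.97 = 0.5066 mol
n(X) = 51.60 / 137.25 = 0.3760 mol
n(B) = 93.00 / 97.73 = 0.9516 mol
n/ν for Z = 0.5066/2 = 0.2533
n/ν for X = 0.3760/2 = 0.1880
n/ν for B = 0.9516/4 = 0.2379
Smallest n/ν is X → limiting reagent.
n(A) = (2/2) × 0.3760 = 0.3760 mol
mass = 0.3760 × 236.08 = 88.77 g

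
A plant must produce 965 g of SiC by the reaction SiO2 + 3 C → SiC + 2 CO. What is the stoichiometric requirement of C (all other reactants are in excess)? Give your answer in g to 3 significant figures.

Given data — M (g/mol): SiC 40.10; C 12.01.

867 g

n(SiC) = 965 / 40.10 = 24.06 mol
n(C) = (3/1) × 24.06 = 72.18 mol
mass = 72.18 × 12.01 = 866.9 g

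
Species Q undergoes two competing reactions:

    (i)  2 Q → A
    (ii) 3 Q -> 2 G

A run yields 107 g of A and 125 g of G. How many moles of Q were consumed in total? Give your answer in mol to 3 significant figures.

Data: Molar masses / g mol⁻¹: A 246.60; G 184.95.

n(A) = 107 / 246.60 = 0.4339 mol
n(G) = 125 / 184.95 = 0.6759 mol
n(Q) via (i) = (2/1)×0.4339 = 0.8678 mol
n(Q) via (ii) = (3/2)×0.6759 = 1.014 mol
total n(Q) = 0.8678 + 1.014 = 1.882 mol

1.88 mol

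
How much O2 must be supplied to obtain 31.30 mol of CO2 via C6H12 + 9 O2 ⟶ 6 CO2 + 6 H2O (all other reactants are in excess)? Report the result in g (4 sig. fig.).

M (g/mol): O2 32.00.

n(CO2) = 31.30 mol
n(O2) = (9/6) × 31.30 = 46.95 mol
mass = 46.95 × 32.00 = 1502 g

1502 g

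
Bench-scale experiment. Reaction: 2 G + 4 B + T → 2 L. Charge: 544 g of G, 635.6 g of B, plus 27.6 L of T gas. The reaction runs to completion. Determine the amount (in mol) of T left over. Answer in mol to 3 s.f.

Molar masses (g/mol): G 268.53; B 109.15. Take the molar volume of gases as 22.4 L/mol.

0.219 mol

n(G) = 544.0 / 268.53 = 2.026 mol
n(B) = 635.6 / 109.15 = 5.823 mol
n(T) = 27.60 / 22.4 = 1.232 mol
n/ν for G = 2.026/2 = 1.013
n/ν for B = 5.823/4 = 1.456
n/ν for T = 1.232/1 = 1.232
Smallest n/ν is G → limiting reagent.
T consumed = (1/2) × 2.026 = 1.013 mol
T remaining = 1.232 − 1.013 = 0.2190 mol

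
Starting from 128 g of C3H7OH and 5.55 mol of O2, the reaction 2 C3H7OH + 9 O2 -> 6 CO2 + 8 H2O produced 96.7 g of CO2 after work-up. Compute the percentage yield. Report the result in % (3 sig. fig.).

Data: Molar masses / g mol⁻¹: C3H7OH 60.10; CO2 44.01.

n(C3H7OH) = 128.0 / 60.10 = 2.130 mol
n(O2) = 5.550 mol
n/ν for C3H7OH = 2.130/2 = 1.065
n/ν for O2 = 5.550/9 = 0.6167
Smallest n/ν is O2 → limiting reagent.
theoretical n(CO2) = (6/9) × 5.550 = 3.700 mol → 162.8 g
% yield = 96.7 / 162.8 × 100 = 59.40 %

59.4 %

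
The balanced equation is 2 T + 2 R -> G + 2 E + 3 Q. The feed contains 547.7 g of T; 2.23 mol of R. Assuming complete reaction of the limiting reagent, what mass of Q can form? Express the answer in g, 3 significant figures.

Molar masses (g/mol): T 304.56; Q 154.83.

n(T) = 547.7 / 304.56 = 1.798 mol
n(R) = 2.230 mol
n/ν → T: 0.8990, R: 1.115; T is limiting.
n(Q) = (3/2) × 1.798 = 2.697 mol
mass = 2.697 × 154.83 = 417.6 g

418 g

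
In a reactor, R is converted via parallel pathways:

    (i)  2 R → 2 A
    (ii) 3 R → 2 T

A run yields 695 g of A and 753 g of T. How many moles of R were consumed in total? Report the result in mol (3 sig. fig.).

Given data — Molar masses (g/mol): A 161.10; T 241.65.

n(A) = 695 / 161.10 = 4.314 mol
n(T) = 753 / 241.65 = 3.116 mol
n(R) via (i) = (2/2)×4.314 = 4.314 mol
n(R) via (ii) = (3/2)×3.116 = 4.674 mol
total n(R) = 4.314 + 4.674 = 8.988 mol

8.99 mol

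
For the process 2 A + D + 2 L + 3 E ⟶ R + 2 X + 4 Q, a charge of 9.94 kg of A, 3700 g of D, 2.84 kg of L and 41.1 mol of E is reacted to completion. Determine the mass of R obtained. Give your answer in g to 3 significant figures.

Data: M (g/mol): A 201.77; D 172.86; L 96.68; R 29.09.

399 g

n(A) = 9.940×1000 / 201.77 = 49.26 mol
n(D) = 3700 / 172.86 = 21.40 mol
n(L) = 2.840×1000 / 96.68 = 29.38 mol
n(E) = 41.10 mol
n/ν for A = 49.26/2 = 24.63
n/ν for D = 21.40/1 = 21.40
n/ν for L = 29.38/2 = 14.69
n/ν for E = 41.10/3 = 13.70
Smallest n/ν is E → limiting reagent.
n(R) = (1/3) × 41.10 = 13.70 mol
mass = 13.70 × 29.09 = 398.5 g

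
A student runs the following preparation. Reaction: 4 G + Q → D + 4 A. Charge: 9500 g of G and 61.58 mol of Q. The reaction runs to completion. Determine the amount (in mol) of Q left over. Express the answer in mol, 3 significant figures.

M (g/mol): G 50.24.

n(G) = 9500 / 50.24 = 189.1 mol
n(Q) = 61.58 mol
n/ν → G: 47.28, Q: 61.58; G is limiting.
Q consumed = (1/4) × 189.1 = 47.28 mol
Q remaining = 61.58 − 47.28 = 14.30 mol

14.3 mol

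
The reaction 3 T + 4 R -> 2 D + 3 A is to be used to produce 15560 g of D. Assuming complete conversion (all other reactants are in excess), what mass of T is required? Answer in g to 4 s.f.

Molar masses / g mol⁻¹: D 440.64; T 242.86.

n(D) = 15560 / 440.64 = 35.31 mol
n(T) = (3/2) × 35.31 = 52.97 mol
mass = 52.97 × 242.86 = 12860 g

12860 g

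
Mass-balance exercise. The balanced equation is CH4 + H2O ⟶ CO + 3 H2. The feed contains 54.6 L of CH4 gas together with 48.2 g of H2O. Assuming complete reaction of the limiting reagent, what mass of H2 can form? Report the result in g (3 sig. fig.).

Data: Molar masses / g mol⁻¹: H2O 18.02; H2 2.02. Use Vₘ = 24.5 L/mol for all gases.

n(CH4) = 54.60 / 24.5 = 2.229 mol
n(H2O) = 48.20 / 18.02 = 2.675 mol
n/ν → CH4: 2.229, H2O: 2.675; CH4 is limiting.
n(H2) = (3/1) × 2.229 = 6.687 mol
mass = 6.687 × 2.02 = 13.51 g

13.5 g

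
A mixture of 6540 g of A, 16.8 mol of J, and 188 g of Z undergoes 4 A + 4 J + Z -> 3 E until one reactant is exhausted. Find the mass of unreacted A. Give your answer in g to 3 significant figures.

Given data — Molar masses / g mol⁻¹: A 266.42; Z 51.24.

n(A) = 6540 / 266.42 = 24.55 mol
n(J) = 16.80 mol
n(Z) = 188.0 / 51.24 = 3.669 mol
n/ν for A = 24.55/4 = 6.138
n/ν for J = 16.80/4 = 4.200
n/ν for Z = 3.669/1 = 3.669
Smallest n/ν is Z → limiting reagent.
A consumed = (4/1) × 3.669 = 14.68 mol
A remaining = 24.55 − 14.68 = 9.870 mol
mass = 9.870 × 266.42 = 2630 g

2630 g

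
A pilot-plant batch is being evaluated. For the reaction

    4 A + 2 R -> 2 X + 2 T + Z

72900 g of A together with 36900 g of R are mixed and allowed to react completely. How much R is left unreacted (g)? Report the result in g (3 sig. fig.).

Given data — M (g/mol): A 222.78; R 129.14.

15800 g

n(A) = 72900 / 222.78 = 327.2 mol
n(R) = 36900 / 129.14 = 285.7 mol
n/ν → A: 81.80, R: 142.9; A is limiting.
R consumed = (2/4) × 327.2 = 163.6 mol
R remaining = 285.7 − 163.6 = 122.1 mol
mass = 122.1 × 129.14 = 15770 g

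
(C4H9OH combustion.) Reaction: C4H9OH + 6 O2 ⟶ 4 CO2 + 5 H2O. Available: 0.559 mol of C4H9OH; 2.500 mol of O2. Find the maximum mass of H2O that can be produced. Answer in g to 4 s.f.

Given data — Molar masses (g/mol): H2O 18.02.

37.54 g

n(C4H9OH) = 0.5590 mol
n(O2) = 2.500 mol
n/ν for C4H9OH = 0.5590/1 = 0.5590
n/ν for O2 = 2.500/6 = 0.4167
Smallest n/ν is O2 → limiting reagent.
n(H2O) = (5/6) × 2.500 = 2.083 mol
mass = 2.083 × 18.02 = 37.54 g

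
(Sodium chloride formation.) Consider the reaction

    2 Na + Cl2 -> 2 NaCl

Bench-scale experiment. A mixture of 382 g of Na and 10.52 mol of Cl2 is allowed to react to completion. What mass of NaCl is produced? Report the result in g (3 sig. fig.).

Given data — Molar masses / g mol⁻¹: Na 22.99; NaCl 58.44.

971 g

n(Na) = 382.0 / 22.99 = 16.62 mol
n(Cl2) = 10.52 mol
n/ν for Na = 16.62/2 = 8.310
n/ν for Cl2 = 10.52/1 = 10.52
Smallest n/ν is Na → limiting reagent.
n(NaCl) = (2/2) × 16.62 = 16.62 mol
mass = 16.62 × 58.44 = 971.3 g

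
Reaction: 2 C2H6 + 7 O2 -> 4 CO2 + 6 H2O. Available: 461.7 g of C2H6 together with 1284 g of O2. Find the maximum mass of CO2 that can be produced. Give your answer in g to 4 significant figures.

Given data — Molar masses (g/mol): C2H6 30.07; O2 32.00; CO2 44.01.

n(C2H6) = 461.7 / 30.07 = 15.35 mol
n(O2) = 1284 / 32.00 = 40.13 mol
n/ν for C2H6 = 15.35/2 = 7.675
n/ν for O2 = 40.13/7 = 5.733
Smallest n/ν is O2 → limiting reagent.
n(CO2) = (4/7) × 40.13 = 22.93 mol
mass = 22.93 × 44.01 = 1009 g

1009 g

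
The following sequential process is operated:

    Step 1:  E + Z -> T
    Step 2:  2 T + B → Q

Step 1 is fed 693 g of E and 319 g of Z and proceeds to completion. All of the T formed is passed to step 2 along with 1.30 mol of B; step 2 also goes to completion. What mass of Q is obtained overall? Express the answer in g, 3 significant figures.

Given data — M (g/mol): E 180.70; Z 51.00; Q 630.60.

820 g

Step 1:
n(E) = 693.0 / 180.70 = 3.835 mol
n(Z) = 319.0 / 51.00 = 6.255 mol
n/ν for E = 3.835/1 = 3.835
n/ν for Z = 6.255/1 = 6.255
Smallest n/ν is E → limiting reagent.
n(T) produced = (1/1) × 3.835 = 3.835 mol
Step 2:
n(T) available = 3.835 mol
n(B) = 1.300 mol
n/ν for T = 3.835/2 = 1.918
n/ν for B = 1.300/1 = 1.300
Smallest n/ν is B → limiting reagent.
n(Q) = (1/1) × 1.300 = 1.300 mol
mass = 1.300 × 630.60 = 819.8 g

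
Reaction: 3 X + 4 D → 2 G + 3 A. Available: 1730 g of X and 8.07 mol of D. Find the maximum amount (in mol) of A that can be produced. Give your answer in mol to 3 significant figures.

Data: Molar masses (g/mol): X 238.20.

6.05 mol

n(X) = 1730 / 238.20 = 7.263 mol
n(D) = 8.070 mol
n/ν for X = 7.263/3 = 2.421
n/ν for D = 8.070/4 = 2.018
Smallest n/ν is D → limiting reagent.
n(A) = (3/4) × 8.070 = 6.053 mol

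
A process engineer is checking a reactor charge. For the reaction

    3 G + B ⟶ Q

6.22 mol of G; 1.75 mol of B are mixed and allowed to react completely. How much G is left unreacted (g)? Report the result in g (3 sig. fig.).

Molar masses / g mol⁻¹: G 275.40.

267 g

n(G) = 6.220 mol
n(B) = 1.750 mol
n/ν for G = 6.220/3 = 2.073
n/ν for B = 1.750/1 = 1.750
Smallest n/ν is B → limiting reagent.
G consumed = (3/1) × 1.750 = 5.250 mol
G remaining = 6.220 − 5.250 = 0.9700 mol
mass = 0.9700 × 275.40 = 267.1 g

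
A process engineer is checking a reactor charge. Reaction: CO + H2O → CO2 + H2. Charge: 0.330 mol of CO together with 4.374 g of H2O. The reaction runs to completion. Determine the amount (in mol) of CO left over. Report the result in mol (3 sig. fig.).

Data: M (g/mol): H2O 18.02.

0.0873 mol

n(CO) = 0.3300 mol
n(H2O) = 4.374 / 18.02 = 0.2427 mol
n/ν for CO = 0.3300/1 = 0.3300
n/ν for H2O = 0.2427/1 = 0.2427
Smallest n/ν is H2O → limiting reagent.
CO consumed = (1/1) × 0.2427 = 0.2427 mol
CO remaining = 0.3300 − 0.2427 = 0.08730 mol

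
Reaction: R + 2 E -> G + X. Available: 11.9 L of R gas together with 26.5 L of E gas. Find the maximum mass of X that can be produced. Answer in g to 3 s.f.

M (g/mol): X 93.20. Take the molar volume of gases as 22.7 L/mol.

n(R) = 11.90 / 22.7 = 0.5242 mol
n(E) = 26.50 / 22.7 = 1.167 mol
n/ν for R = 0.5242/1 = 0.5242
n/ν for E = 1.167/2 = 0.5835
Smallest n/ν is R → limiting reagent.
n(X) = (1/1) × 0.5242 = 0.5242 mol
mass = 0.5242 × 93.20 = 48.86 g

48.9 g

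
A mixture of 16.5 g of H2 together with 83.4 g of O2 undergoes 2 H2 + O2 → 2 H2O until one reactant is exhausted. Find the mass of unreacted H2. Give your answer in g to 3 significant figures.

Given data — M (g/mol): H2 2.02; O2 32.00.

n(H2) = 16.50 / 2.02 = 8.168 mol
n(O2) = 83.40 / 32.00 = 2.606 mol
n/ν → H2: 4.084, O2: 2.606; O2 is limiting.
H2 consumed = (2/1) × 2.606 = 5.212 mol
H2 remaining = 8.168 − 5.212 = 2.956 mol
mass = 2.956 × 2.02 = 5.971 g

5.97 g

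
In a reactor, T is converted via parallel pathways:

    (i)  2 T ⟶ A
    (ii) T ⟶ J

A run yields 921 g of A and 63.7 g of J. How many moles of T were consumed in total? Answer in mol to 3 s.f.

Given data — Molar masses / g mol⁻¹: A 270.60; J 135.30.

7.28 mol

n(A) = 921 / 270.60 = 3.404 mol
n(J) = 63.7 / 135.30 = 0.4708 mol
n(T) via (i) = (2/1)×3.404 = 6.808 mol
n(T) via (ii) = (1/1)×0.4708 = 0.4708 mol
total n(T) = 6.808 + 0.4708 = 7.279 mol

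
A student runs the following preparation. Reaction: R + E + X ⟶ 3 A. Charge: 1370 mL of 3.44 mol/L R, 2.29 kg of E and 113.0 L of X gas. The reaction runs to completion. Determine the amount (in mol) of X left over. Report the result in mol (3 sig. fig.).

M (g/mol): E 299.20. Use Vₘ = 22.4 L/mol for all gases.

n(R) = 3.44 × 1370/1000 = 4.713 mol
n(E) = 2.290×1000 / 299.20 = 7.654 mol
n(X) = 113.0 / 22.4 = 5.045 mol
n/ν for R = 4.713/1 = 4.713
n/ν for E = 7.654/1 = 7.654
n/ν for X = 5.045/1 = 5.045
Smallest n/ν is R → limiting reagent.
X consumed = (1/1) × 4.713 = 4.713 mol
X remaining = 5.045 − 4.713 = 0.3320 mol

0.332 mol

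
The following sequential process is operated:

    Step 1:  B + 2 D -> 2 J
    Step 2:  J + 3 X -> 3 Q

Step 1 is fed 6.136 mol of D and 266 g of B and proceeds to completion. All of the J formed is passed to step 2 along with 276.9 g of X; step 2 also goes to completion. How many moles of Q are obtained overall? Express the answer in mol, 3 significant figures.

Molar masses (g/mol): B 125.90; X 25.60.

Step 1:
n(D) = 6.136 mol
n(B) = 266.0 / 125.90 = 2.113 mol
n/ν → D: 3.068, B: 2.113; B is limiting.
n(J) produced = (2/1) × 2.113 = 4.226 mol
Step 2:
n(J) available = 4.226 mol
n(X) = 276.9 / 25.60 = 10.82 mol
n/ν → J: 4.226, X: 3.607; X is limiting.
n(Q) = (3/3) × 10.82 = 10.82 mol

10.8 mol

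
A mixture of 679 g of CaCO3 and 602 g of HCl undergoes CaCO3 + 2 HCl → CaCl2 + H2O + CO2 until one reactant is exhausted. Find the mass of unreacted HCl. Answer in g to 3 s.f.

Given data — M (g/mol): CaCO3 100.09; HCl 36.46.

107 g

n(CaCO3) = 679.0 / 100.09 = 6.784 mol
n(HCl) = 602.0 / 36.46 = 16.51 mol
n/ν for CaCO3 = 6.784/1 = 6.784
n/ν for HCl = 16.51/2 = 8.255
Smallest n/ν is CaCO3 → limiting reagent.
HCl consumed = (2/1) × 6.784 = 13.57 mol
HCl remaining = 16.51 − 13.57 = 2.940 mol
mass = 2.940 × 36.46 = 107.2 g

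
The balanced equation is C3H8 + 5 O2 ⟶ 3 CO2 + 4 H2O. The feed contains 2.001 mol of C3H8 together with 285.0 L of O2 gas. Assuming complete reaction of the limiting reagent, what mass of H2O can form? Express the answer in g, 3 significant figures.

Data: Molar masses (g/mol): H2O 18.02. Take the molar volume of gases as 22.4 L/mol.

n(C3H8) = 2.001 mol
n(O2) = 285.0 / 22.4 = 12.72 mol
n/ν for C3H8 = 2.001/1 = 2.001
n/ν for O2 = 12.72/5 = 2.544
Smallest n/ν is C3H8 → limiting reagent.
n(H2O) = (4/1) × 2.001 = 8.004 mol
mass = 8.004 × 18.02 = 144.2 g

144 g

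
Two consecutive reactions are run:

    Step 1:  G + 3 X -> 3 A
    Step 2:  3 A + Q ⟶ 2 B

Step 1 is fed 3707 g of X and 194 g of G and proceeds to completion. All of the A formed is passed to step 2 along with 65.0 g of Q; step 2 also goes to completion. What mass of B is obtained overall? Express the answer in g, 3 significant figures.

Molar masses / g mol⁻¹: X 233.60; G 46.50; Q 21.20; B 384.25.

2360 g

Step 1:
n(X) = 3707 / 233.60 = 15.87 mol
n(G) = 194.0 / 46.50 = 4.172 mol
n/ν for X = 15.87/3 = 5.290
n/ν for G = 4.172/1 = 4.172
Smallest n/ν is G → limiting reagent.
n(A) produced = (3/1) × 4.172 = 12.52 mol
Step 2:
n(A) available = 12.52 mol
n(Q) = 65.00 / 21.20 = 3.066 mol
n/ν for A = 12.52/3 = 4.173
n/ν for Q = 3.066/1 = 3.066
Smallest n/ν is Q → limiting reagent.
n(B) = (2/1) × 3.066 = 6.132 mol
mass = 6.132 × 384.25 = 2356 g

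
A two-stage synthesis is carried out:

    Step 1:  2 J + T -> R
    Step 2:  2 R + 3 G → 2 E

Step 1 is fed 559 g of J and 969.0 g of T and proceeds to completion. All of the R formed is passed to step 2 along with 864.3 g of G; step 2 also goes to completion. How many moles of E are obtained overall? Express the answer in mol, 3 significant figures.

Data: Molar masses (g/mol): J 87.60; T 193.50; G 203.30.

Step 1:
n(J) = 559.0 / 87.60 = 6.381 mol
n(T) = 969.0 / 193.50 = 5.008 mol
n/ν for J = 6.381/2 = 3.191
n/ν for T = 5.008/1 = 5.008
Smallest n/ν is J → limiting reagent.
n(R) produced = (1/2) × 6.381 = 3.191 mol
Step 2:
n(R) available = 3.191 mol
n(G) = 864.3 / 203.30 = 4.251 mol
n/ν for R = 3.191/2 = 1.596
n/ν for G = 4.251/3 = 1.417
Smallest n/ν is G → limiting reagent.
n(E) = (2/3) × 4.251 = 2.834 mol

2.83 mol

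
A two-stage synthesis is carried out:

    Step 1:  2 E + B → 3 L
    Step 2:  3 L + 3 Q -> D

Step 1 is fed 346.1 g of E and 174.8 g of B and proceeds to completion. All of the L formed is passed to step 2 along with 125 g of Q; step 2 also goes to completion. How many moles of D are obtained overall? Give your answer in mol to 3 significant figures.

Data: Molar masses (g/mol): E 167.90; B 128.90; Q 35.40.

1.03 mol

Step 1:
n(E) = 346.1 / 167.90 = 2.061 mol
n(B) = 174.8 / 128.90 = 1.356 mol
n/ν for E = 2.061/2 = 1.031
n/ν for B = 1.356/1 = 1.356
Smallest n/ν is E → limiting reagent.
n(L) produced = (3/2) × 2.061 = 3.092 mol
Step 2:
n(L) available = 3.092 mol
n(Q) = 125.0 / 35.40 = 3.531 mol
n/ν for L = 3.092/3 = 1.031
n/ν for Q = 3.531/3 = 1.177
Smallest n/ν is L → limiting reagent.
n(D) = (1/3) × 3.092 = 1.031 mol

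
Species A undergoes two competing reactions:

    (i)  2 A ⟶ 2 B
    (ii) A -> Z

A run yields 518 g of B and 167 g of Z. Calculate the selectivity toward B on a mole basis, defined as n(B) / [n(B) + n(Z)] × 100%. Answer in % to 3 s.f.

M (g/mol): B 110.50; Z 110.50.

75.6 %

n(B) = 518 / 110.50 = 4.688 mol
n(Z) = 167 / 110.50 = 1.511 mol
selectivity = 4.688/(4.688+1.511) × 100 = 75.63 %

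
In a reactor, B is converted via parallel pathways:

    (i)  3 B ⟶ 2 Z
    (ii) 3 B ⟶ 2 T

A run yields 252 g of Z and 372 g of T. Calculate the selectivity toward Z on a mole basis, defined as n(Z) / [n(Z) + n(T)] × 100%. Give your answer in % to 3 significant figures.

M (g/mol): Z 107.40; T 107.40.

n(Z) = 252 / 107.40 = 2.346 mol
n(T) = 372 / 107.40 = 3.464 mol
selectivity = 2.346/(2.346+3.464) × 100 = 40.38 %

40.4 %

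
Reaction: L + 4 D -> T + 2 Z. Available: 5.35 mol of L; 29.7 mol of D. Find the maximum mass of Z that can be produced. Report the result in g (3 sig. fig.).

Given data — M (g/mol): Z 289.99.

n(L) = 5.350 mol
n(D) = 29.70 mol
n/ν for L = 5.350/1 = 5.350
n/ν for D = 29.70/4 = 7.425
Smallest n/ν is L → limiting reagent.
n(Z) = (2/1) × 5.350 = 10.70 mol
mass = 10.70 × 289.99 = 3103 g

3100 g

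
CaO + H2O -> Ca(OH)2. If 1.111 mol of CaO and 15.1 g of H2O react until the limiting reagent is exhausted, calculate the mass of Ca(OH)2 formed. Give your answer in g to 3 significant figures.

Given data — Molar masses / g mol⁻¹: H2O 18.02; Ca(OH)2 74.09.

62.1 g

n(CaO) = 1.111 mol
n(H2O) = 15.10 / 18.02 = 0.8380 mol
n/ν for CaO = 1.111/1 = 1.111
n/ν for H2O = 0.8380/1 = 0.8380
Smallest n/ν is H2O → limiting reagent.
n(Ca(OH)2) = (1/1) × 0.8380 = 0.8380 mol
mass = 0.8380 × 74.09 = 62.09 g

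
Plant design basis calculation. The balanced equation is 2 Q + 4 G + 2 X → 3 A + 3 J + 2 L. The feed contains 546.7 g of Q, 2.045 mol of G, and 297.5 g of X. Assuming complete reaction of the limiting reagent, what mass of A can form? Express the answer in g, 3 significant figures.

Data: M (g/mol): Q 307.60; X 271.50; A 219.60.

n(Q) = 546.7 / 307.60 = 1.777 mol
n(G) = 2.045 mol
n(X) = 297.5 / 271.50 = 1.096 mol
n/ν for Q = 1.777/2 = 0.8885
n/ν for G = 2.045/4 = 0.5113
n/ν for X = 1.096/2 = 0.5480
Smallest n/ν is G → limiting reagent.
n(A) = (3/4) × 2.045 = 1.534 mol
mass = 1.534 × 219.60 = 336.9 g

337 g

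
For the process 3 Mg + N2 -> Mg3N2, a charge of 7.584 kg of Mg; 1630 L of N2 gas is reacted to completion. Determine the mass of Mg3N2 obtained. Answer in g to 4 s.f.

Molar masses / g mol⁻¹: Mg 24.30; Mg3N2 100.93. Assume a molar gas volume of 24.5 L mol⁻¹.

6715 g

n(Mg) = 7.584×1000 / 24.30 = 312.1 mol
n(N2) = 1630 / 24.5 = 66.53 mol
n/ν → Mg: 104.0, N2: 66.53; N2 is limiting.
n(Mg3N2) = (1/1) × 66.53 = 66.53 mol
mass = 66.53 × 100.93 = 6715 g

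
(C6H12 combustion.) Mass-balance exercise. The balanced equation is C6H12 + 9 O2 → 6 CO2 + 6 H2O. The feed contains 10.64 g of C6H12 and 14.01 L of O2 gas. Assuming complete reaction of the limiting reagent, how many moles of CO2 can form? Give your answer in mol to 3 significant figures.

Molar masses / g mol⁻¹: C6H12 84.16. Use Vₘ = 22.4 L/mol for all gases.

n(C6H12) = 10.64 / 84.16 = 0.1264 mol
n(O2) = 14.01 / 22.4 = 0.6254 mol
n/ν for C6H12 = 0.1264/1 = 0.1264
n/ν for O2 = 0.6254/9 = 0.06949
Smallest n/ν is O2 → limiting reagent.
n(CO2) = (6/9) × 0.6254 = 0.4169 mol

0.417 mol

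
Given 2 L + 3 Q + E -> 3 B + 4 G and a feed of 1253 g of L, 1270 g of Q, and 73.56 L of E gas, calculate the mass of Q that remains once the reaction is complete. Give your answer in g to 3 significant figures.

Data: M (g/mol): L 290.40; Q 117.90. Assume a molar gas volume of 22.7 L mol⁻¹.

n(L) = 1253 / 290.40 = 4.315 mol
n(Q) = 1270 / 117.90 = 10.77 mol
n(E) = 73.56 / 22.7 = 3.241 mol
n/ν for L = 4.315/2 = 2.158
n/ν for Q = 10.77/3 = 3.590
n/ν for E = 3.241/1 = 3.241
Smallest n/ν is L → limiting reagent.
Q consumed = (3/2) × 4.315 = 6.473 mol
Q remaining = 10.77 − 6.473 = 4.297 mol
mass = 4.297 × 117.90 = 506.6 g

507 g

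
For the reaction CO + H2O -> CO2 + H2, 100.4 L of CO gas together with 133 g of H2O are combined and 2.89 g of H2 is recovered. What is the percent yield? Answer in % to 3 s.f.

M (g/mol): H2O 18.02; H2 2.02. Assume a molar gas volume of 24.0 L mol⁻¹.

34.2 %

n(CO) = 100.4 / 24.0 = 4.183 mol
n(H2O) = 133.0 / 18.02 = 7.381 mol
n/ν → CO: 4.183, H2O: 7.381; CO is limiting.
theoretical n(H2) = (1/1) × 4.183 = 4.183 mol → 8.450 g
% yield = 2.89 / 8.450 × 100 = 34.20 %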